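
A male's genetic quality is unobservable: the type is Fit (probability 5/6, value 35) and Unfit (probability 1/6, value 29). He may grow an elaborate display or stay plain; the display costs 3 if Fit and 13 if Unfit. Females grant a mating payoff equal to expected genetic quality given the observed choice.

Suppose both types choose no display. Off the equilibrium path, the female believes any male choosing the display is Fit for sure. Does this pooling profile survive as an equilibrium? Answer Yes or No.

On path, the female holds the prior and pays 5/6·35 + 1/6·29 = 34. Off path (the display), believing Fit, it pays 35.
Fit: no display nets 34; the display nets 35 − 3 = 32. Fit stays.
Unfit: no display nets 34; the display nets 35 − 13 = 22. Unfit stays.
No type deviates, so pooling is sustained.

Yes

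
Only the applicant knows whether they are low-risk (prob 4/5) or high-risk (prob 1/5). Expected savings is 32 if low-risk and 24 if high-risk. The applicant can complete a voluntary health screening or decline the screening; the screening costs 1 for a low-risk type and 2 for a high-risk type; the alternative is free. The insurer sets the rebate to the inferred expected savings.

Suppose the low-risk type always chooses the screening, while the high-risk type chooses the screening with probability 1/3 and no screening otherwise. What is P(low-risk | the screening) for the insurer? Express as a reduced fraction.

12/13

P(the screening) = (4/5)·1 + (1/5)·(1/3) = 13/15.
By Bayes' rule, P(low-risk | the screening) = (4/5) / (13/15) = 12/13.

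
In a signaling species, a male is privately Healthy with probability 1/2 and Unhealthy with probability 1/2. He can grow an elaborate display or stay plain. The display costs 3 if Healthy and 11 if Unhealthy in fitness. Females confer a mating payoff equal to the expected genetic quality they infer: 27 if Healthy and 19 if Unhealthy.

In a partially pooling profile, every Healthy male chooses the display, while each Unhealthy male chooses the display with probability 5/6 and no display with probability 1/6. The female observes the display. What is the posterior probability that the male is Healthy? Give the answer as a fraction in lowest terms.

6/11

P(the display) = (1/2)·1 + (1/2)·(5/6) = 11/12.
By Bayes' rule, P(Healthy | the display) = (1/2) / (11/12) = 6/11.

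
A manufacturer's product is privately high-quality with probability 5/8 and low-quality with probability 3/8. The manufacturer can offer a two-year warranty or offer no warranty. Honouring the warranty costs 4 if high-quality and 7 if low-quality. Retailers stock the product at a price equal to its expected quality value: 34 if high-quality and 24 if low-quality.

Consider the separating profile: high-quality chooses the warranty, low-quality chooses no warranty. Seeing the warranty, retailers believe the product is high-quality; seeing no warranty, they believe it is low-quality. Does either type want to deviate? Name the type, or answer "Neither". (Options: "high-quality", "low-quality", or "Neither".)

low-quality

The warranty pays 34; no warranty pays 24.
high-quality: assigned the warranty, nets 34 − 4 = 30; deviating to no warranty nets 24.
low-quality: assigned no warranty, nets 24; deviating to the warranty nets 34 − 7 = 27.
The low-quality type gains 3 by deviating.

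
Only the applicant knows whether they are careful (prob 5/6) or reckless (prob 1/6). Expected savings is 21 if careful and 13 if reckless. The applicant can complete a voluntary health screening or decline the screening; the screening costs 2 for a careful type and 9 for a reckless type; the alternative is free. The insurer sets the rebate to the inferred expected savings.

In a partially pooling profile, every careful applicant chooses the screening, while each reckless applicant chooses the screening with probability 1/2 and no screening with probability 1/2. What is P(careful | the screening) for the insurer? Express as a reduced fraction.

10/11

P(the screening) = (5/6)·1 + (1/6)·(1/2) = 11/12.
By Bayes' rule, P(careful | the screening) = (5/6) / (11/12) = 10/11.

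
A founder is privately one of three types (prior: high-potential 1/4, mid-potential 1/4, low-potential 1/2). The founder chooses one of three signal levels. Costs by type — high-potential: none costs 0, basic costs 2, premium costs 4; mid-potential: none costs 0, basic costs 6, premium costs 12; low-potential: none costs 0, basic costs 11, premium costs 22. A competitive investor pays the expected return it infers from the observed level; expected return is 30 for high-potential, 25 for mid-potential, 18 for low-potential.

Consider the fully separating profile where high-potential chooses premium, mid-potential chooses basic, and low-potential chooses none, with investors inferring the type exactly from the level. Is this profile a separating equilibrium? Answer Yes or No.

Separating valuations: premium → 30, basic → 25, none → 18.
high-potential (assigned premium): none: 18 − 0 = 18; basic: 25 − 2 = 23; premium: 30 − 4 = 26. high-potential stays.
mid-potential (assigned basic): none: 18 − 0 = 18; basic: 25 − 6 = 19; premium: 30 − 12 = 18. mid-potential stays.
low-potential (assigned none): none: 18 − 0 = 18; basic: 25 − 11 = 14; premium: 30 − 22 = 8. low-potential stays.
Every type prefers its assigned level; separation holds.

Yes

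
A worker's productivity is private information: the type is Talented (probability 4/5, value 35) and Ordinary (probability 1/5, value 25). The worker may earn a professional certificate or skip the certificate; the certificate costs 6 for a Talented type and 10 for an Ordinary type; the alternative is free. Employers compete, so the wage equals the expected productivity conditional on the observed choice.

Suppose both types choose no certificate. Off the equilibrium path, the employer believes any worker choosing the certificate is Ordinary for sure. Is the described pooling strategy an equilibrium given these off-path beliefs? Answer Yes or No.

On path, the employer holds the prior and pays 4/5·35 + 1/5·25 = 33. Off path (the certificate), believing Ordinary, it pays 25.
Talented: no certificate nets 33; the certificate nets 25 − 6 = 19. Talented stays.
Ordinary: no certificate nets 33; the certificate nets 25 − 10 = 15. Ordinary stays.
No type deviates, so pooling is sustained.

Yes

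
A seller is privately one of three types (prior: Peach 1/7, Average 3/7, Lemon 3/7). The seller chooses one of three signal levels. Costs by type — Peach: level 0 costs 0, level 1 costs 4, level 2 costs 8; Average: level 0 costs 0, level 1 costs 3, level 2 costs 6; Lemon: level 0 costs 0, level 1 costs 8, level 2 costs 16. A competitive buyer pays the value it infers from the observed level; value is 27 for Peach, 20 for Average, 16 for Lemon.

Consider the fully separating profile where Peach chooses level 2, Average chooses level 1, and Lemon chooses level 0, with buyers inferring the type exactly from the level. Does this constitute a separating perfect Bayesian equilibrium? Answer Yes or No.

Separating prices: level 2 → 27, level 1 → 20, level 0 → 16.
Peach (assigned level 2): level 0: 16 − 0 = 16; level 1: 20 − 4 = 16; level 2: 27 − 8 = 19. Peach stays.
Average (assigned level 1): level 0: 16 − 0 = 16; level 1: 20 − 3 = 17; level 2: 27 − 6 = 21. Average prefers level 2.
Lemon (assigned level 0): level 0: 16 − 0 = 16; level 1: 20 − 8 = 12; level 2: 27 − 16 = 11. Lemon stays.
At least one type deviates; the separating profile fails.

No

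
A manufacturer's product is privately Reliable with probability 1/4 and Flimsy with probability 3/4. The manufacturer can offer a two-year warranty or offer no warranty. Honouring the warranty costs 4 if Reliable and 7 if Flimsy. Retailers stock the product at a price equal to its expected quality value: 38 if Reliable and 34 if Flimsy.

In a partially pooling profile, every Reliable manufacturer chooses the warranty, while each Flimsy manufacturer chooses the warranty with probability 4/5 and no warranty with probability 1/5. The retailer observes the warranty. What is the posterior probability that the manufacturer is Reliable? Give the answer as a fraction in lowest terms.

5/17

P(the warranty) = (1/4)·1 + (3/4)·(4/5) = 17/20.
By Bayes' rule, P(Reliable | the warranty) = (1/4) / (17/20) = 5/17.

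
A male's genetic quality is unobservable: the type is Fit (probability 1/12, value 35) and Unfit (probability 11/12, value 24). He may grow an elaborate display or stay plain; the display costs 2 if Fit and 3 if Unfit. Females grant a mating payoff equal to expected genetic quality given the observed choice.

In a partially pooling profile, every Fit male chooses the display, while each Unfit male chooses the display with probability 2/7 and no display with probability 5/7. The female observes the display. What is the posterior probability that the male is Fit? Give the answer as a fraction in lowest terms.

P(the display) = (1/12)·1 + (11/12)·(2/7) = 29/84.
By Bayes' rule, P(Fit | the display) = (1/12) / (29/84) = 7/29.

7/29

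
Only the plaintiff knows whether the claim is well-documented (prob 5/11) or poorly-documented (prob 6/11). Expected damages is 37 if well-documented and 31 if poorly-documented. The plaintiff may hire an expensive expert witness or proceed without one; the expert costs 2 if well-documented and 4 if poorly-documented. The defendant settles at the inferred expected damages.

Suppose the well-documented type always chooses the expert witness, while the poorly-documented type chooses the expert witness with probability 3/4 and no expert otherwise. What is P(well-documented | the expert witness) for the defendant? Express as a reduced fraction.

P(the expert witness) = (5/11)·1 + (6/11)·(3/4) = 19/22.
By Bayes' rule, P(well-documented | the expert witness) = (5/11) / (19/22) = 10/19.

10/19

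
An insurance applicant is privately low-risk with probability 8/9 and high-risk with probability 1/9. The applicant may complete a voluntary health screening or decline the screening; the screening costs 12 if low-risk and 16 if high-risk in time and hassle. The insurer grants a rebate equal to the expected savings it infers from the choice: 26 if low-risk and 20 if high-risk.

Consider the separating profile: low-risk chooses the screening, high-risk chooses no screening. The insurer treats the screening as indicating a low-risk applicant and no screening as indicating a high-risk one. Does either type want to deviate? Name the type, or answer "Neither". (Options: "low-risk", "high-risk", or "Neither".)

low-risk

The screening pays 26; no screening pays 20.
low-risk: assigned the screening, nets 26 − 12 = 14; deviating to no screening nets 20.
high-risk: assigned no screening, nets 20; deviating to the screening nets 26 − 16 = 10.
The low-risk type gains 6 by deviating.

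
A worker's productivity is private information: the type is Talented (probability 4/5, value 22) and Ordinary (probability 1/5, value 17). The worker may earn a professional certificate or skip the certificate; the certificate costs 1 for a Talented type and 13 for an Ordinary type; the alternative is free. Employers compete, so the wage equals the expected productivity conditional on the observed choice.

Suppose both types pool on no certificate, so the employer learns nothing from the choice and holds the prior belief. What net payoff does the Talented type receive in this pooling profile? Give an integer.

21

Pooled wage = 4/5·22 + 1/5·17 = 21.
Talented pays no cost for no certificate, so net payoff = 21.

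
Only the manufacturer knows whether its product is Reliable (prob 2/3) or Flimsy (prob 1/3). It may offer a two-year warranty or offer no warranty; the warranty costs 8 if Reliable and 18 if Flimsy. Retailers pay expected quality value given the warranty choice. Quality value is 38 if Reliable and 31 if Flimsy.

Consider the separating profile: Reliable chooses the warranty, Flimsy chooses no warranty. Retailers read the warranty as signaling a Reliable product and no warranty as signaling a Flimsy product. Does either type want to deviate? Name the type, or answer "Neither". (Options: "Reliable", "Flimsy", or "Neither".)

Reliable

The warranty pays 38; no warranty pays 31.
Reliable: assigned the warranty, nets 38 − 8 = 30; deviating to no warranty nets 31.
Flimsy: assigned no warranty, nets 31; deviating to the warranty nets 38 − 18 = 20.
The Reliable type gains 1 by deviating.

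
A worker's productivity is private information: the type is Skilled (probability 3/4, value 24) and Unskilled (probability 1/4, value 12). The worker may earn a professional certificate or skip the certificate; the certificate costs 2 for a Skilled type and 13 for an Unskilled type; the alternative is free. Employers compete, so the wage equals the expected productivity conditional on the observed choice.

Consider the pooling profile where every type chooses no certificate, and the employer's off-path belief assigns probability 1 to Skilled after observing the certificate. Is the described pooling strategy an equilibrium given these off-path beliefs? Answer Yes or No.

On path, the employer holds the prior and pays 3/4·24 + 1/4·12 = 21. Off path (the certificate), believing Skilled, it pays 24.
Skilled: no certificate nets 21; the certificate nets 24 − 2 = 22. Skilled would deviate.
Unskilled: no certificate nets 21; the certificate nets 24 − 13 = 11. Unskilled stays.
A type deviates, so pooling fails.

No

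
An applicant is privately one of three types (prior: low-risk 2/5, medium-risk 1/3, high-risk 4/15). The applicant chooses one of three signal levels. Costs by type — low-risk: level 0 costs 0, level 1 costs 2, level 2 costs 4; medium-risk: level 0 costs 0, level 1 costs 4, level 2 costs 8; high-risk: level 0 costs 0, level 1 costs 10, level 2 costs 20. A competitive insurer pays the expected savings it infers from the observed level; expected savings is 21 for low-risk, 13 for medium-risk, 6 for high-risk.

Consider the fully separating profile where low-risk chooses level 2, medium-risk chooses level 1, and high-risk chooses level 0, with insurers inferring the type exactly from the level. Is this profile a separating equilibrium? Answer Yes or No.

No

Separating rebates: level 2 → 21, level 1 → 13, level 0 → 6.
low-risk (assigned level 2): level 0: 6 − 0 = 6; level 1: 13 − 2 = 11; level 2: 21 − 4 = 17. low-risk stays.
medium-risk (assigned level 1): level 0: 6 − 0 = 6; level 1: 13 − 4 = 9; level 2: 21 − 8 = 13. medium-risk prefers level 2.
high-risk (assigned level 0): level 0: 6 − 0 = 6; level 1: 13 − 10 = 3; level 2: 21 − 20 = 1. high-risk stays.
At least one type deviates; the separating profile fails.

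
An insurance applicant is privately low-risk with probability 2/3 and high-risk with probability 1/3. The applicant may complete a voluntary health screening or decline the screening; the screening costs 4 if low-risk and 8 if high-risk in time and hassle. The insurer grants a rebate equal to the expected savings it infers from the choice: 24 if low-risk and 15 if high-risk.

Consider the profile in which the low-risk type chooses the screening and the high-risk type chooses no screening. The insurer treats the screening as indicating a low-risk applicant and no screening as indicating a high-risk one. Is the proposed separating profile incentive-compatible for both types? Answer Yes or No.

No

Under these beliefs, the screening earns rebate 24 and no screening earns rebate 15.
low-risk: the screening nets 24 − 4 = 20; no screening nets 15. low-risk prefers the screening.
high-risk: the screening nets 24 − 8 = 16; no screening nets 15. high-risk would deviate to the screening.
high-risk has a profitable deviation, so the profile is not an equilibrium.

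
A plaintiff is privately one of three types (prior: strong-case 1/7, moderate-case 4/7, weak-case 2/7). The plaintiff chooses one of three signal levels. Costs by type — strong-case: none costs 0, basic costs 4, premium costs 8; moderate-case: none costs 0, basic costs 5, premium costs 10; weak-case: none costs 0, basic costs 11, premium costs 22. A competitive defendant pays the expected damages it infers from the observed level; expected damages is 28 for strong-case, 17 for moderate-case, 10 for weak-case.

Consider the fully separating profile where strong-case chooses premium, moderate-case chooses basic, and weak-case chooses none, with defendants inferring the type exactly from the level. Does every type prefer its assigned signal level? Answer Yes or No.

Separating settlements: premium → 28, basic → 17, none → 10.
strong-case (assigned premium): none: 10 − 0 = 10; basic: 17 − 4 = 13; premium: 28 − 8 = 20. strong-case stays.
moderate-case (assigned basic): none: 10 − 0 = 10; basic: 17 − 5 = 12; premium: 28 − 10 = 18. moderate-case prefers premium.
weak-case (assigned none): none: 10 − 0 = 10; basic: 17 − 11 = 6; premium: 28 − 22 = 6. weak-case stays.
At least one type deviates; the separating profile fails.

No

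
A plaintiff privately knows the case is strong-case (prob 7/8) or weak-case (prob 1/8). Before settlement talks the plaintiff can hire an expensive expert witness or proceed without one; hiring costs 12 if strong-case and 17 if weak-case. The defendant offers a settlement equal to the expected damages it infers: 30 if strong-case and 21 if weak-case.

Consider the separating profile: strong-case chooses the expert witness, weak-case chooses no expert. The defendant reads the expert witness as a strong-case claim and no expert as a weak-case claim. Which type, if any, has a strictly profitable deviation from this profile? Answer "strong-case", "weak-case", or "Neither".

The expert witness pays 30; no expert pays 21.
strong-case: assigned the expert witness, nets 30 − 12 = 18; deviating to no expert nets 21.
weak-case: assigned no expert, nets 21; deviating to the expert witness nets 30 − 17 = 13.
The strong-case type gains 3 by deviating.

strong-case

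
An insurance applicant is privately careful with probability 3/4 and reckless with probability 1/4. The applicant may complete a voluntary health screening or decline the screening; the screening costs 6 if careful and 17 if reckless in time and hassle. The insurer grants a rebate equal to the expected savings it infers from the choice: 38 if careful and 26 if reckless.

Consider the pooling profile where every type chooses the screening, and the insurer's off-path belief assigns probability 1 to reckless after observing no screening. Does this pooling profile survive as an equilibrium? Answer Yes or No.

No

On path, the insurer holds the prior and pays 3/4·38 + 1/4·26 = 35. Off path (no screening), believing reckless, it pays 26.
careful: the screening nets 35 − 6 = 29; no screening nets 26. careful stays.
reckless: the screening nets 35 − 17 = 18; no screening nets 26. reckless would deviate.
A type deviates, so pooling fails.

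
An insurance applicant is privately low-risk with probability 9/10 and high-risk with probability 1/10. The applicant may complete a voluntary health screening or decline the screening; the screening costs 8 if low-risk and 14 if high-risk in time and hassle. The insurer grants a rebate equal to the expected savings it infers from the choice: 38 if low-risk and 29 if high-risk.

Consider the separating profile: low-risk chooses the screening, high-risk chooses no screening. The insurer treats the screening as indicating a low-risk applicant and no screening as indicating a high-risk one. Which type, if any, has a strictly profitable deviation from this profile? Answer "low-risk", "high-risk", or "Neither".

Neither

The screening pays 38; no screening pays 29.
low-risk: assigned the screening, nets 38 − 8 = 30; deviating to no screening nets 29.
high-risk: assigned no screening, nets 29; deviating to the screening nets 38 − 14 = 24.
Both types strictly prefer their assigned action; no profitable deviation.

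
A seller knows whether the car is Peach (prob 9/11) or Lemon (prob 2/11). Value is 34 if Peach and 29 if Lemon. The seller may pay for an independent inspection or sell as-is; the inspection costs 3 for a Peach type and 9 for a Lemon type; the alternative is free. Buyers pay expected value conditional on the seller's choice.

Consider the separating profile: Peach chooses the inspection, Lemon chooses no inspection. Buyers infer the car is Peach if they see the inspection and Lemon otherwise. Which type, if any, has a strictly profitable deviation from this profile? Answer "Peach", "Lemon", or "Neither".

Neither

The inspection pays 34; no inspection pays 29.
Peach: assigned the inspection, nets 34 − 3 = 31; deviating to no inspection nets 29.
Lemon: assigned no inspection, nets 29; deviating to the inspection nets 34 − 9 = 25.
Both types strictly prefer their assigned action; no profitable deviation.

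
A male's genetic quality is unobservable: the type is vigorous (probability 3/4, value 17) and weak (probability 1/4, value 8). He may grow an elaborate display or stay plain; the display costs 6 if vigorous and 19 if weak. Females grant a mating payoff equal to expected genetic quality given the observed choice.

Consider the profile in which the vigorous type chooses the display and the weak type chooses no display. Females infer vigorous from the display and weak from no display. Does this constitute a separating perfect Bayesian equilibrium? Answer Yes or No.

Yes

Under these beliefs, the display earns mating payoff 17 and no display earns mating payoff 8.
vigorous: the display nets 17 − 6 = 11; no display nets 8. vigorous prefers the display.
weak: the display nets 17 − 19 = -2; no display nets 8. weak prefers no display.
Neither type deviates, so the separating profile is an equilibrium.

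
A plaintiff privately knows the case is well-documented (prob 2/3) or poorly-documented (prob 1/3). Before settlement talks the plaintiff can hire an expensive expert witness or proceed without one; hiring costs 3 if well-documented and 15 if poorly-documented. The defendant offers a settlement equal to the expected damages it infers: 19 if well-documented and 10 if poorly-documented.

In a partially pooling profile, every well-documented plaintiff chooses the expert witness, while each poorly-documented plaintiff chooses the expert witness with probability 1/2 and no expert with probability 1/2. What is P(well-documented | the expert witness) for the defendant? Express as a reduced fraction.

P(the expert witness) = (2/3)·1 + (1/3)·(1/2) = 5/6.
By Bayes' rule, P(well-documented | the expert witness) = (2/3) / (5/6) = 4/5.

4/5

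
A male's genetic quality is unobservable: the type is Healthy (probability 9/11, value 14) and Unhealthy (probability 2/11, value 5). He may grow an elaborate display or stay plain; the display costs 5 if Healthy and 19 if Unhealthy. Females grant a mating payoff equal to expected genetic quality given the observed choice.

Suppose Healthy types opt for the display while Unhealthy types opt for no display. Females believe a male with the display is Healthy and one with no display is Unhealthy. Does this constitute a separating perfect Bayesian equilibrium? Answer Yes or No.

Under these beliefs, the display earns mating payoff 14 and no display earns mating payoff 5.
Healthy: the display nets 14 − 5 = 9; no display nets 5. Healthy prefers the display.
Unhealthy: the display nets 14 − 19 = -5; no display nets 5. Unhealthy prefers no display.
Neither type deviates, so the separating profile is an equilibrium.

Yes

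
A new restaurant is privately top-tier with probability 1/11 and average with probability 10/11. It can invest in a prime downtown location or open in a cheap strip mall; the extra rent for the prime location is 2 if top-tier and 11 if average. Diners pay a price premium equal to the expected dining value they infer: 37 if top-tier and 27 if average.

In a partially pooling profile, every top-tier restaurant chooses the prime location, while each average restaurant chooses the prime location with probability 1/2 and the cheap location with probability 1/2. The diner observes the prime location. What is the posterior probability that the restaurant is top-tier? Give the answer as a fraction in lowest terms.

P(the prime location) = (1/11)·1 + (10/11)·(1/2) = 6/11.
By Bayes' rule, P(top-tier | the prime location) = (1/11) / (6/11) = 1/6.

1/6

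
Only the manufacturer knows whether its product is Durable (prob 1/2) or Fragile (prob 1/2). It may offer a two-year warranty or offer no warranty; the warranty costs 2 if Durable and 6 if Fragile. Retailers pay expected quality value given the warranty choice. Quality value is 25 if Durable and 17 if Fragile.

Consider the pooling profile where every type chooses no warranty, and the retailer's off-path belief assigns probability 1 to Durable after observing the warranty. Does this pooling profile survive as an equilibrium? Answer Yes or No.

On path, the retailer holds the prior and pays 1/2·25 + 1/2·17 = 21. Off path (the warranty), believing Durable, it pays 25.
Durable: no warranty nets 21; the warranty nets 25 − 2 = 23. Durable would deviate.
Fragile: no warranty nets 21; the warranty nets 25 − 6 = 19. Fragile stays.
A type deviates, so pooling fails.

No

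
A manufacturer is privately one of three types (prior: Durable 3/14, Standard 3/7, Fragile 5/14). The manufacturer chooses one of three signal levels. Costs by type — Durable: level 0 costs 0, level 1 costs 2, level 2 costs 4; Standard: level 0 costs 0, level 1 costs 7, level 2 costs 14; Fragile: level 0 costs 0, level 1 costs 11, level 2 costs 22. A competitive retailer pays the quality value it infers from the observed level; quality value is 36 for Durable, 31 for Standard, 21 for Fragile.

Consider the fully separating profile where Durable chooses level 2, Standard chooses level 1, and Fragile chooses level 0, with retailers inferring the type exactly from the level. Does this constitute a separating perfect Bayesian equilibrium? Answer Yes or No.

Separating prices: level 2 → 36, level 1 → 31, level 0 → 21.
Durable (assigned level 2): level 0: 21 − 0 = 21; level 1: 31 − 2 = 29; level 2: 36 − 4 = 32. Durable stays.
Standard (assigned level 1): level 0: 21 − 0 = 21; level 1: 31 − 7 = 24; level 2: 36 − 14 = 22. Standard stays.
Fragile (assigned level 0): level 0: 21 − 0 = 21; level 1: 31 − 11 = 20; level 2: 36 − 22 = 14. Fragile stays.
Every type prefers its assigned level; separation holds.

Yes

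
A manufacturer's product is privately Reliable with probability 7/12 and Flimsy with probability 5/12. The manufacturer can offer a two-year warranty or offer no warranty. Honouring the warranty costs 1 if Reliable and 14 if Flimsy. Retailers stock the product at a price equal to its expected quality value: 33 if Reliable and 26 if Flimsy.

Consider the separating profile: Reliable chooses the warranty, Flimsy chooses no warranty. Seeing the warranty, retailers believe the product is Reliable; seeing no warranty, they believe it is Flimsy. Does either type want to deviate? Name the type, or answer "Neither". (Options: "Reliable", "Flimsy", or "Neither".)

Neither

The warranty pays 33; no warranty pays 26.
Reliable: assigned the warranty, nets 33 − 1 = 32; deviating to no warranty nets 26.
Flimsy: assigned no warranty, nets 26; deviating to the warranty nets 33 − 14 = 19.
Both types strictly prefer their assigned action; no profitable deviation.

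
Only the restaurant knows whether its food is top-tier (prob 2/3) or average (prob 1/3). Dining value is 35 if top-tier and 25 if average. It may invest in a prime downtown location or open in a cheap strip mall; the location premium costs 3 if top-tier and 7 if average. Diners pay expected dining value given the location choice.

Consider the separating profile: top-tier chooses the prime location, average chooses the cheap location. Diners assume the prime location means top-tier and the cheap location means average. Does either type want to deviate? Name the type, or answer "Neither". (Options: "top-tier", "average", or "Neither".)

average

The prime location pays 35; the cheap location pays 25.
top-tier: assigned the prime location, nets 35 − 3 = 32; deviating to the cheap location nets 25.
average: assigned the cheap location, nets 25; deviating to the prime location nets 35 − 7 = 28.
The average type gains 3 by deviating.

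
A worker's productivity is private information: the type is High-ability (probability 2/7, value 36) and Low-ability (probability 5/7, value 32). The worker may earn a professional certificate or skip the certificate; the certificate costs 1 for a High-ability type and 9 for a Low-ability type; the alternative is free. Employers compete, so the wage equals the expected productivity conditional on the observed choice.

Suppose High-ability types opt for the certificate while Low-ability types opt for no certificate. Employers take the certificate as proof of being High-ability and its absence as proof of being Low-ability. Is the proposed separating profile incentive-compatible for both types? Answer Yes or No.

Yes

Under these beliefs, the certificate earns wage 36 and no certificate earns wage 32.
High-ability: the certificate nets 36 − 1 = 35; no certificate nets 32. High-ability prefers the certificate.
Low-ability: the certificate nets 36 − 9 = 27; no certificate nets 32. Low-ability prefers no certificate.
Neither type deviates, so the separating profile is an equilibrium.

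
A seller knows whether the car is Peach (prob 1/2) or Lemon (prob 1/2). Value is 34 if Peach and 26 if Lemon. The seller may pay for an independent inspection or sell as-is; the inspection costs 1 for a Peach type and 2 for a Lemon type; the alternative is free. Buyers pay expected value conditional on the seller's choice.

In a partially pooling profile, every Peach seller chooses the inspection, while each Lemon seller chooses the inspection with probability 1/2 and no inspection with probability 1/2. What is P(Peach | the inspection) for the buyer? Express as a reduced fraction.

2/3

P(the inspection) = (1/2)·1 + (1/2)·(1/2) = 3/4.
By Bayes' rule, P(Peach | the inspection) = (1/2) / (3/4) = 2/3.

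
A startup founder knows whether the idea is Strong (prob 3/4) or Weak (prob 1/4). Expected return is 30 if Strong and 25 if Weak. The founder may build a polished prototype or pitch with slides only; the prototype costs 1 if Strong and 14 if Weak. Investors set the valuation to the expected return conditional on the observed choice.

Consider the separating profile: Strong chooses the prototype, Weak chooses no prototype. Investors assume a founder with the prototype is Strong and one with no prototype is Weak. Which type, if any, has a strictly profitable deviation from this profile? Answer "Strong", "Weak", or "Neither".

Neither

The prototype pays 30; no prototype pays 25.
Strong: assigned the prototype, nets 30 − 1 = 29; deviating to no prototype nets 25.
Weak: assigned no prototype, nets 25; deviating to the prototype nets 30 − 14 = 16.
Both types strictly prefer their assigned action; no profitable deviation.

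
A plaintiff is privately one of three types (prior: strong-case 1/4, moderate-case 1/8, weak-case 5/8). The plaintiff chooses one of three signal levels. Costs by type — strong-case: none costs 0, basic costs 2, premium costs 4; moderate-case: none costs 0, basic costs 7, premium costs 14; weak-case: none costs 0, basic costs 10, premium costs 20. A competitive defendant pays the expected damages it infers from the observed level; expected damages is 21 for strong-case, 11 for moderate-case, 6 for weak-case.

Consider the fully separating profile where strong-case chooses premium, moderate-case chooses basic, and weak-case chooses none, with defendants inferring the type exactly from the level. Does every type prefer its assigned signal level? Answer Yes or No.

No

Separating settlements: premium → 21, basic → 11, none → 6.
strong-case (assigned premium): none: 6 − 0 = 6; basic: 11 − 2 = 9; premium: 21 − 4 = 17. strong-case stays.
moderate-case (assigned basic): none: 6 − 0 = 6; basic: 11 − 7 = 4; premium: 21 − 14 = 7. moderate-case prefers premium.
weak-case (assigned none): none: 6 − 0 = 6; basic: 11 − 10 = 1; premium: 21 − 20 = 1. weak-case stays.
At least one type deviates; the separating profile fails.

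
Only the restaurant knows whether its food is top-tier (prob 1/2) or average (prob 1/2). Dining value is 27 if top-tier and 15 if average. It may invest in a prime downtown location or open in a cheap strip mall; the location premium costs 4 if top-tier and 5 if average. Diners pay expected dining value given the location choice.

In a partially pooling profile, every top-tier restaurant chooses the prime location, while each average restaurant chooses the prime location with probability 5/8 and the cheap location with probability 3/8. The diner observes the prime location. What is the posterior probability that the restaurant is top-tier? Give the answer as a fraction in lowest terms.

8/13

P(the prime location) = (1/2)·1 + (1/2)·(5/8) = 13/16.
By Bayes' rule, P(top-tier | the prime location) = (1/2) / (13/16) = 8/13.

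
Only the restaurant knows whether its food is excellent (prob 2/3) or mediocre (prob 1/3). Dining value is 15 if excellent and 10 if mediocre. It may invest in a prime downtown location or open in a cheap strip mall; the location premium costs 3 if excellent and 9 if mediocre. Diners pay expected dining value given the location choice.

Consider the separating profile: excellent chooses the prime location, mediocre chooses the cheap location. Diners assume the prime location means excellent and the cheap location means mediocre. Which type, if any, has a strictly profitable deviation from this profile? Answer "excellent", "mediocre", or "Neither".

Neither

The prime location pays 15; the cheap location pays 10.
excellent: assigned the prime location, nets 15 − 3 = 12; deviating to the cheap location nets 10.
mediocre: assigned the cheap location, nets 10; deviating to the prime location nets 15 − 9 = 6.
Both types strictly prefer their assigned action; no profitable deviation.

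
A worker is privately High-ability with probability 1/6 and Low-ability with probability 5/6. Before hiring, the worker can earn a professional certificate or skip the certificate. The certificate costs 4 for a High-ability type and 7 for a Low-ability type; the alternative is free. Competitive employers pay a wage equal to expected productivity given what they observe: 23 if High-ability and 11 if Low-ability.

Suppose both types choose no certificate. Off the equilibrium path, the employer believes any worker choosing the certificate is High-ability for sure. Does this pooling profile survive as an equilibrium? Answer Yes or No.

No

On path, the employer holds the prior and pays 1/6·23 + 5/6·11 = 13. Off path (the certificate), believing High-ability, it pays 23.
High-ability: no certificate nets 13; the certificate nets 23 − 4 = 19. High-ability would deviate.
Low-ability: no certificate nets 13; the certificate nets 23 − 7 = 16. Low-ability would deviate.
A type deviates, so pooling fails.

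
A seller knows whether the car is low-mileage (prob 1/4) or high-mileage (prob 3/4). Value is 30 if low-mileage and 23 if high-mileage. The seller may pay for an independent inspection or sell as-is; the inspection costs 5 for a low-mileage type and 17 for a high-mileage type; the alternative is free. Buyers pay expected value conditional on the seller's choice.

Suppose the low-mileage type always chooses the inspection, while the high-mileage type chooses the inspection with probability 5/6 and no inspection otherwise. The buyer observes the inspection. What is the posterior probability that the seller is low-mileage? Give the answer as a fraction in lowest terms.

P(the inspection) = (1/4)·1 + (3/4)·(5/6) = 7/8.
By Bayes' rule, P(low-mileage | the inspection) = (1/4) / (7/8) = 2/7.

2/7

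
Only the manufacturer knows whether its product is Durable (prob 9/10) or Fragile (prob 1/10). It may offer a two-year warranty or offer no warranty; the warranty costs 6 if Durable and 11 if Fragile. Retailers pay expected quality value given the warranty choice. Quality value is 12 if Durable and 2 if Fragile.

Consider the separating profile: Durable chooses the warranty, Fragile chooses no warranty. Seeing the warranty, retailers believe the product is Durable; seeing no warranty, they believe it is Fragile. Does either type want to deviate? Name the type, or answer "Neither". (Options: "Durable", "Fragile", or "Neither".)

Neither

The warranty pays 12; no warranty pays 2.
Durable: assigned the warranty, nets 12 − 6 = 6; deviating to no warranty nets 2.
Fragile: assigned no warranty, nets 2; deviating to the warranty nets 12 − 11 = 1.
Both types strictly prefer their assigned action; no profitable deviation.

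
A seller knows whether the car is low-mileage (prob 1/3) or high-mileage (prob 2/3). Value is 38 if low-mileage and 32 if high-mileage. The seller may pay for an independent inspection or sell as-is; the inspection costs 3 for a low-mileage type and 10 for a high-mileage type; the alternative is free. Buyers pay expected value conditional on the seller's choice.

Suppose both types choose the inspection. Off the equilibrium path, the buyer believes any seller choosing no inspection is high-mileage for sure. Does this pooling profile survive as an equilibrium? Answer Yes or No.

On path, the buyer holds the prior and pays 1/3·38 + 2/3·32 = 34. Off path (no inspection), believing high-mileage, it pays 32.
low-mileage: the inspection nets 34 − 3 = 31; no inspection nets 32. low-mileage would deviate.
high-mileage: the inspection nets 34 − 10 = 24; no inspection nets 32. high-mileage would deviate.
A type deviates, so pooling fails.

No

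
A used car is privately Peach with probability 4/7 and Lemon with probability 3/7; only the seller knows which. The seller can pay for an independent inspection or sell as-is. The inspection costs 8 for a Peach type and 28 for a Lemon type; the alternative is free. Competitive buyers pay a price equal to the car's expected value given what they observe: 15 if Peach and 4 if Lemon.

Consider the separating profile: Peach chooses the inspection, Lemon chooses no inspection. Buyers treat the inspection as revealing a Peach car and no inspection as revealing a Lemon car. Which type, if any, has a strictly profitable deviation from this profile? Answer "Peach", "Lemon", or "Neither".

Neither

The inspection pays 15; no inspection pays 4.
Peach: assigned the inspection, nets 15 − 8 = 7; deviating to no inspection nets 4.
Lemon: assigned no inspection, nets 4; deviating to the inspection nets 15 − 28 = -13.
Both types strictly prefer their assigned action; no profitable deviation.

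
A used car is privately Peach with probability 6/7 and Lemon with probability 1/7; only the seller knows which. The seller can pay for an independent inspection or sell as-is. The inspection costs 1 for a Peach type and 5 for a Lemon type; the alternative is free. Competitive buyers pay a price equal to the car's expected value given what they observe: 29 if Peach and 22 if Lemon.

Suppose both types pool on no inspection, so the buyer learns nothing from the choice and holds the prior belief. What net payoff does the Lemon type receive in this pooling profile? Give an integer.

28

Pooled price = 6/7·29 + 1/7·22 = 28.
Lemon pays no cost for no inspection, so net payoff = 28.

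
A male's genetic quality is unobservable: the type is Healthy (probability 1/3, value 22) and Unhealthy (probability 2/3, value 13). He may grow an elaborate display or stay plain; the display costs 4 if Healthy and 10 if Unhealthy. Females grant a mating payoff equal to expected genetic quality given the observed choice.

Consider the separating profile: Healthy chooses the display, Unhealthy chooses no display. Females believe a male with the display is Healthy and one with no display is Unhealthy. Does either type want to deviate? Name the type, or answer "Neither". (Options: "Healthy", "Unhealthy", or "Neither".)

Neither

The display pays 22; no display pays 13.
Healthy: assigned the display, nets 22 − 4 = 18; deviating to no display nets 13.
Unhealthy: assigned no display, nets 13; deviating to the display nets 22 − 10 = 12.
Both types strictly prefer their assigned action; no profitable deviation.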